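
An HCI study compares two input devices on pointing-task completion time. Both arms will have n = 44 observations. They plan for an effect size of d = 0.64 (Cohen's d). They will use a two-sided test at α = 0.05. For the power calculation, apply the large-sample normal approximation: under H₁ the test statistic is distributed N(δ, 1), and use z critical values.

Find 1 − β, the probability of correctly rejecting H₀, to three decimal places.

Noncentrality parameter: δ = d·√(n/2) = 0.64 × √(44/2) = 3.0019
Critical value for a two-sided test at α = 0.05: z_{α/2} = 1.960.
Power = Φ(δ − 1.960) + Φ(−δ − 1.960) = Φ(1.042) + Φ(-4.962) = 0.8513 + 0.0000 = 0.8513.

Power ≈ 0.851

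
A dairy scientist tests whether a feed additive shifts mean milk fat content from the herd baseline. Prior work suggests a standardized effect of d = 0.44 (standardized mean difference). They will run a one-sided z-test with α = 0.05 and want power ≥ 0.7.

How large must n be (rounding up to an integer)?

n = 25

Set Φ(δ − 1.645) = 0.7; then δ − 1.645 = Φ⁻¹(0.7) = 0.524, giving δ = 2.169.
δ = d·√n ⇒ n = (δ/d)² = (2.169 / 0.44)² = 24.31.
Rounding up, n = 25.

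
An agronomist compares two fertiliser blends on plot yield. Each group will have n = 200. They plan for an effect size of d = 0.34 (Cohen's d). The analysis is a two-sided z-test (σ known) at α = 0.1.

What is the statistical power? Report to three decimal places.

Power ≈ 0.960

Noncentrality parameter: δ = d·√(n/2) = 0.34 × √(200/2) = 3.4000
Critical value for a two-sided test at α = 0.1: z_{α/2} = 1.645.
Power = Φ(δ − 1.645) + Φ(−δ − 1.645) = Φ(1.755) + Φ(-5.045) = 0.9604 + 0.0000 = 0.9604.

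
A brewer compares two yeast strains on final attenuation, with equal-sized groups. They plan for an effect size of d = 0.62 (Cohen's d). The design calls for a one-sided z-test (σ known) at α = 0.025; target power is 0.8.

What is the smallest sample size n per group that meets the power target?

n = 41 per group

Set Φ(δ − 1.960) = 0.8; then δ − 1.960 = Φ⁻¹(0.8) = 0.842, giving δ = 2.802.
δ = d·√(n/2) ⇒ n = 2(δ/d)² = 2 × (2.802 / 0.62)² = 40.84.
Rounding up, n = 41 per group.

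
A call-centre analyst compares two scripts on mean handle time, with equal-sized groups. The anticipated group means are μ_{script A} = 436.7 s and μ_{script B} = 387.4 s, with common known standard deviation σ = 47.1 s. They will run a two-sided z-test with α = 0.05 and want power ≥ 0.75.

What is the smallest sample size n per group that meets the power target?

Standardized effect: d = |μ_{script A} − μ_{script B}| / σ = |436.7 − 387.4| / 47.1 = 1.0467
For power 0.75 need Φ(δ − z_{0.025}) = 0.75, so δ = z_{0.025} + z_{0.25} = 1.960 + 0.674 = 2.634.
(Ignoring the negligible lower-tail rejection probability gives the usual closed-form inversion.)
δ = d·√(n/2) ⇒ n = 2(δ/d)² = 2 × (2.634 / 1.0467)² = 12.67.
Rounding up, n = 13 per group.

n = 13 per group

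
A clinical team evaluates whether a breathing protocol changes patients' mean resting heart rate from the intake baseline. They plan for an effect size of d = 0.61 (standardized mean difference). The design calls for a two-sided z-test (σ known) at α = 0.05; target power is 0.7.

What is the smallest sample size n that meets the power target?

Set Φ(δ − 1.960) = 0.7; then δ − 1.960 = Φ⁻¹(0.7) = 0.524, giving δ = 2.484.
(Ignoring the negligible lower-tail rejection probability gives the usual closed-form inversion.)
δ = d·√n ⇒ n = (δ/d)² = (2.484 / 0.61)² = 16.59.
Round up to the next whole unit.

n = 17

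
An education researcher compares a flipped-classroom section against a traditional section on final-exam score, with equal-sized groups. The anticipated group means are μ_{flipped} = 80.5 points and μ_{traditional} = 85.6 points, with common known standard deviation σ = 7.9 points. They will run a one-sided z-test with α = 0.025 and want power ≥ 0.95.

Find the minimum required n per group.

Standardized effect: d = |μ_{flipped} − μ_{traditional}| / σ = |80.5 − 85.6| / 7.9 = 0.6456
Set Φ(δ − 1.960) = 0.95; then δ − 1.960 = Φ⁻¹(0.95) = 1.645, giving δ = 3.605.
δ = d·√(n/2) ⇒ n = 2(δ/d)² = 2 × (3.605 / 0.6456)² = 62.36.
Rounding up, n = 63 per group.

n = 63 per group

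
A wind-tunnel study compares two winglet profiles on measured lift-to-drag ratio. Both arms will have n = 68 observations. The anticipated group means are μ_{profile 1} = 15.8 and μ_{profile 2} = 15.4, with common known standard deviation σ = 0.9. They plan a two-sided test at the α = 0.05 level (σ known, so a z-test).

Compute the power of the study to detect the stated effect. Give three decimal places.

Standardized effect: d = |μ_{profile 1} − μ_{profile 2}| / σ = |15.8 − 15.4| / 0.9 = 0.4444
Noncentrality parameter: δ = d·√(n/2) = 0.4444 × √(68/2) = 2.5915
Critical value for a two-sided test at α = 0.05: z_{α/2} = 1.960.
Power = Φ(δ − 1.960) + Φ(−δ − 1.960) = Φ(0.632) + Φ(-4.551) = 0.7362 + 0.0000 = 0.7362.

Power ≈ 0.736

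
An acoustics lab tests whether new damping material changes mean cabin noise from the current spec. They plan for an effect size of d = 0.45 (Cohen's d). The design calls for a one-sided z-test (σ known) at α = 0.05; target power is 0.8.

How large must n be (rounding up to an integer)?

n = 31

Set Φ(δ − 1.645) = 0.8; then δ − 1.645 = Φ⁻¹(0.8) = 0.842, giving δ = 2.486.
δ = d·√n ⇒ n = (δ/d)² = (2.486 / 0.45)² = 30.53.
Rounding up, n = 31.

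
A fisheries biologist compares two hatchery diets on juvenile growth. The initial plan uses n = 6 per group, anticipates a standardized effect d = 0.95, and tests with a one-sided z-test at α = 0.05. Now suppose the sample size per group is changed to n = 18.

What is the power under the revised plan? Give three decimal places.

With n = 18 per group: δ = d·√(n/2) = 0.95 × √(18/2) = 2.8500. Critical value z_{0.05} = 1.645.
Revised power = P(Z > 1.645 − δ) = Φ(1.205) = 0.8859.

Power ≈ 0.886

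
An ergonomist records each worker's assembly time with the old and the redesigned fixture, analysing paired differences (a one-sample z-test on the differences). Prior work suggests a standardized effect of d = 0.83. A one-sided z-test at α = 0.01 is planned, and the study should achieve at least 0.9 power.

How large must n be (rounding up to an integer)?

Set Φ(δ − 2.326) = 0.9; then δ − 2.326 = Φ⁻¹(0.9) = 1.282, giving δ = 3.608.
δ = d·√n ⇒ n = (δ/d)² = (3.608 / 0.83)² = 18.90.
Rounding up, n = 19.

n = 19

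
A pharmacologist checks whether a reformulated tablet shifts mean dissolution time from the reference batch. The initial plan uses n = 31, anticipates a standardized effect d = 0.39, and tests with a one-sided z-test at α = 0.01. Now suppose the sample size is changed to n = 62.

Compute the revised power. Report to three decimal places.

Power ≈ 0.772

With n = 62: δ = d·√n = 0.39 × √62 = 3.0709. Critical value z_{0.01} = 2.326.
Revised power = Φ(δ − 2.326) = Φ(0.745) = 0.7717.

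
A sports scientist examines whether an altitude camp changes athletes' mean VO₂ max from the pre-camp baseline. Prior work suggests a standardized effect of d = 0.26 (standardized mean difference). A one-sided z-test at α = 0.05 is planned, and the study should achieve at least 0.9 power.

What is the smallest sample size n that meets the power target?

n = 127

For power 0.9 need Φ(δ − z_{0.05}) = 0.9, so δ = z_{0.05} + z_{0.10} = 1.645 + 1.282 = 2.926.
δ = d·√n ⇒ n = (δ/d)² = (2.926 / 0.26)² = 126.68.
Rounding up, n = 127.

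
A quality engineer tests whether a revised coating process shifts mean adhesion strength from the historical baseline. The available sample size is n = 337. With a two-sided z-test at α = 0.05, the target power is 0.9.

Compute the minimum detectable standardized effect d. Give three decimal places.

Required noncentrality: δ = z_{0.025} + z_{0.10} = 1.960 + 1.282 = 3.242.
(The second rejection-region term Φ(−δ − z_{α/2}) is negligible and dropped.)
δ = d·√n ⇒ d = δ/√n = 3.242/√337 = 0.1766.

d ≈ 0.177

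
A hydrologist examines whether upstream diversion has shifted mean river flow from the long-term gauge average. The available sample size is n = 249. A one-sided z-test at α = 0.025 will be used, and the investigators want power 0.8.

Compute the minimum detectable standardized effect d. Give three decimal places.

Required noncentrality: δ = z_{0.025} + z_{0.20} = 1.960 + 0.842 = 2.802.
δ = d·√n ⇒ d = δ/√n = 2.802/√249 = 0.1775.

d ≈ 0.178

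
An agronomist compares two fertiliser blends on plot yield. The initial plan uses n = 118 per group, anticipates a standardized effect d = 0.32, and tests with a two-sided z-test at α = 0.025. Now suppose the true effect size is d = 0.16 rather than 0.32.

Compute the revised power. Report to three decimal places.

Power ≈ 0.156

With d = 0.16: δ = d·√(n/2) = 0.16 × √(118/2) = 1.2290. Critical value z_{0.0125} = 2.241.
Revised power = Φ(δ − 2.241) + Φ(−δ − 2.241) = Φ(-1.012) + Φ(-3.470) = 0.1557 + 0.0003 = 0.1559.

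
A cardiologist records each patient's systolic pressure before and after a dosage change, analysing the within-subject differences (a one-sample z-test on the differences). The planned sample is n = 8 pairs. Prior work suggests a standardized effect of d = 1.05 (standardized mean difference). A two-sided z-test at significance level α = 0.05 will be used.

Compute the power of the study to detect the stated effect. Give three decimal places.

Noncentrality parameter: δ = d·√n = 1.05 × √8 = 2.9698
Critical value for a two-sided test at α = 0.05: z_{α/2} = 1.960.
Power = Φ(δ − 1.960) + Φ(−δ − 1.960) = Φ(1.010) + Φ(-4.930) = 0.8437 + 0.0000 = 0.8437.

Power ≈ 0.844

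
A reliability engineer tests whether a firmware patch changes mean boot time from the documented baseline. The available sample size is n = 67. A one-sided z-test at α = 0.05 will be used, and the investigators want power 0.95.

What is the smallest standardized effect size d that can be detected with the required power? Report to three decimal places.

Required noncentrality: δ = z_{0.05} + z_{0.05} = 1.645 + 1.645 = 3.290.
δ = d·√n ⇒ d = δ/√n = 3.290/√67 = 0.4019.

d ≈ 0.402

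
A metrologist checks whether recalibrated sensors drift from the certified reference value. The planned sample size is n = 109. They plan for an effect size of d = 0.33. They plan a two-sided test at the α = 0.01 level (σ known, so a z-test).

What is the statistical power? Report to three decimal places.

Noncentrality parameter: δ = d·√n = 0.33 × √109 = 3.4453
Two-sided α = 0.01 → critical value z_{0.005} = 2.576.
Power = Φ(δ − 2.576) + Φ(−δ − 2.576) = Φ(0.869) + Φ(-6.021) = 0.8077 + 0.0000 = 0.8077.

Power ≈ 0.808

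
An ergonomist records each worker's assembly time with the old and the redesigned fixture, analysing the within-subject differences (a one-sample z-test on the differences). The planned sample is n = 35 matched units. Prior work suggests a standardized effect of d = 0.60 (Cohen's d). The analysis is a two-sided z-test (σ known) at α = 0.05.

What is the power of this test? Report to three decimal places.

Noncentrality parameter: λ = d·√n = 0.60 × √35 = 3.5496
Critical value for a two-sided test at α = 0.05: z_{α/2} = 1.960.
Power = Φ(λ − 1.960) + Φ(−λ − 1.960) = Φ(1.590) + Φ(-5.510) = 0.9440 + 0.0000 = 0.9440.

Power ≈ 0.944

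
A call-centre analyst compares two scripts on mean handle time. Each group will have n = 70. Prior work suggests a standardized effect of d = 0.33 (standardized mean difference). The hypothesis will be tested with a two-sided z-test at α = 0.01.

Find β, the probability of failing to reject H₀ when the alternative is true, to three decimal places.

Noncentrality parameter: δ = d·√(n/2) = 0.33 × √(70/2) = 1.9523
Two-sided α = 0.01 → critical value z_{0.005} = 2.576.
Power = Φ(δ − 2.576) + Φ(−δ − 2.576) = Φ(-0.624) + Φ(-4.528) = 0.2665 + 0.0000 = 0.2665.
Type II error: β = 1 − power = 1 − 0.2665 = 0.7335.

β ≈ 0.734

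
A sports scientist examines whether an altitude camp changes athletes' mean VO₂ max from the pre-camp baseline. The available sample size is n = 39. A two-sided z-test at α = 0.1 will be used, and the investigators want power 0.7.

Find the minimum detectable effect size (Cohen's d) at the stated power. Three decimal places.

d ≈ 0.347

Required noncentrality: δ = z_{0.05} + z_{0.30} = 1.645 + 0.524 = 2.169.
(The second rejection-region term Φ(−δ − z_{α/2}) is negligible and dropped.)
δ = d·√n ⇒ d = δ/√n = 2.169/√39 = 0.3474.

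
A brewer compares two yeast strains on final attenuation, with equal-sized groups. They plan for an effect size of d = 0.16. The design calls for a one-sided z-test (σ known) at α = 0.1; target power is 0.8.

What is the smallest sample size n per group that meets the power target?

Set Φ(δ − 1.282) = 0.8; then δ − 1.282 = Φ⁻¹(0.8) = 0.842, giving δ = 2.123.
δ = d·√(n/2) ⇒ n = 2(δ/d)² = 2 × (2.123 / 0.16)² = 352.18.
Rounding up, n = 353 per group.

n = 353 per group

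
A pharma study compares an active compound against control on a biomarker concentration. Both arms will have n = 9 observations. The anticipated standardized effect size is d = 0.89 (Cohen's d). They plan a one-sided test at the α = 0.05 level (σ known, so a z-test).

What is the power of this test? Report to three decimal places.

Noncentrality parameter: δ = d·√(n/2) = 0.89 × √(9/2) = 1.8880
One-sided α = 0.05 → critical value z_{0.05} = 1.645.
Power = P(Z > 1.645 − δ) = Φ(0.243) = 0.5960.

Power ≈ 0.596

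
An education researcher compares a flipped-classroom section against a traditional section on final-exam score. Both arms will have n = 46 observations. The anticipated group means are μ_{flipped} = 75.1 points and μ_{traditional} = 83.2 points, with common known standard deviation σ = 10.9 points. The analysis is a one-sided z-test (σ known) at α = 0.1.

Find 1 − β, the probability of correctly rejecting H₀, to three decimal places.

Power ≈ 0.989

Standardized effect: d = |μ_{flipped} − μ_{traditional}| / σ = |75.1 − 83.2| / 10.9 = 0.7431
Noncentrality parameter: δ = d·√(n/2) = 0.7431 × √(46/2) = 3.5639
Critical value for a one-sided test at α = 0.1: z_α = 1.282.
Power = P(Z > 1.282 − δ) = Φ(2.282) = 0.9888.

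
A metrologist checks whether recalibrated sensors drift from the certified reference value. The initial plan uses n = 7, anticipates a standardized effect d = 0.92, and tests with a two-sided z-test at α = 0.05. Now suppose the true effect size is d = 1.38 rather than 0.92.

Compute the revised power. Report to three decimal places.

With d = 1.38: δ = d·√n = 1.38 × √7 = 3.6511. Critical value z_{0.025} = 1.960.
Revised power = Φ(δ − 1.960) + Φ(−δ − 1.960) = Φ(1.691) + Φ(-5.611) = 0.9546 + 0.0000 = 0.9546.

Power ≈ 0.955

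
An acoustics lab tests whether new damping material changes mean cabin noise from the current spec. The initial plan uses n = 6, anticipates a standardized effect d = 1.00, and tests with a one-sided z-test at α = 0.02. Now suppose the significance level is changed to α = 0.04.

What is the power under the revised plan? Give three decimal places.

Power ≈ 0.758

δ = d·√n = 1.00 × √6 = 2.4495 (unchanged). New critical value: z_{0.04} = 1.751.
Revised power = P(Z > 1.751 − δ) = Φ(0.699) = 0.7577.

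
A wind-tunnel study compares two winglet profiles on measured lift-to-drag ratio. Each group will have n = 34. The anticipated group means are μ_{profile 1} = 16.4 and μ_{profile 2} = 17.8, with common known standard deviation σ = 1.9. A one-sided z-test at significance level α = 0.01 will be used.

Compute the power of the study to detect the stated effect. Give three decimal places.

Power ≈ 0.762

Standardized effect: d = |μ_{profile 1} − μ_{profile 2}| / σ = |16.4 − 17.8| / 1.9 = 0.7368
Noncentrality parameter: δ = d·√(n/2) = 0.7368 × √(34/2) = 3.0381
Critical value for a one-sided test at α = 0.01: z_α = 2.326.
Power = P(Z > 2.326 − δ) = Φ(0.712) = 0.7617.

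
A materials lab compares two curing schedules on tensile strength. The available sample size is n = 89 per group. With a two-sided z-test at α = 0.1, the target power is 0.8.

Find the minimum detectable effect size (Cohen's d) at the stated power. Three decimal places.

Need Φ(δ − 1.645) = 0.8, so δ = 1.645 + 0.842 = 2.486.
(The second rejection-region term Φ(−δ − z_{α/2}) is negligible and dropped.)
δ = d·√(n/2) ⇒ d = δ/√(n/2) = 2.486/√(89/2) = 0.3727.

d ≈ 0.373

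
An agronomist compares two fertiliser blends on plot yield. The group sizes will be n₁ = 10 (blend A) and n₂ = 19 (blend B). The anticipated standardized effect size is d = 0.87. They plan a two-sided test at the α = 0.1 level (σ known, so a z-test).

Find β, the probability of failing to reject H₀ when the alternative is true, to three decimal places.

Noncentrality parameter: δ = d / √(1/n₁ + 1/n₂) = 0.87 / √(1/10 + 1/19) = 2.2269
Two-sided α = 0.1 → critical value z_{0.05} = 1.645.
Power = Φ(δ − 1.645) + Φ(−δ − 1.645) = Φ(0.582) + Φ(-3.872) = 0.7197 + 0.0001 = 0.7198.
Type II error: β = 1 − power = 1 − 0.7198 = 0.2802.

β ≈ 0.280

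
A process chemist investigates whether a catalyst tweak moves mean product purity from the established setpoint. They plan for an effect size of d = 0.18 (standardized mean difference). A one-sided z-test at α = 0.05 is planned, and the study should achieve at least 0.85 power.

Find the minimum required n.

For power 0.85 need Φ(δ − z_{0.05}) = 0.85, so δ = z_{0.05} + z_{0.15} = 1.645 + 1.036 = 2.681.
δ = d·√n ⇒ n = (δ/d)² = (2.681 / 0.18)² = 221.89.
Rounding up, n = 222.

n = 222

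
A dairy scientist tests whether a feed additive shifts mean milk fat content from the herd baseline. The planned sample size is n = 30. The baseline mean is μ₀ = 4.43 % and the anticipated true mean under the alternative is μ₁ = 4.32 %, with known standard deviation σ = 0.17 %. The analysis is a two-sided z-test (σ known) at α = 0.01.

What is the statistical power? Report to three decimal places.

Power ≈ 0.834

Standardized effect: d = |μ₁ − μ₀| / σ = |4.32 − 4.43| / 0.17 = 0.6471
Noncentrality parameter: δ = d·√n = 0.6471 × √30 = 3.5441
Critical value for a two-sided test at α = 0.01: z_{α/2} = 2.576.
Power = Φ(δ − 2.576) + Φ(−δ − 2.576) = Φ(0.968) + Φ(-6.120) = 0.8335 + 0.0000 = 0.8335.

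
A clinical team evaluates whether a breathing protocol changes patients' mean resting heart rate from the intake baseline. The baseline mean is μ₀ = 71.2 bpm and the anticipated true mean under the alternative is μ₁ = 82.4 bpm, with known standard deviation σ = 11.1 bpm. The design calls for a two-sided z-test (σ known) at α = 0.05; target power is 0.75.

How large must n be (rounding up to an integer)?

n = 7

Standardized effect: d = |μ₁ − μ₀| / σ = |82.4 − 71.2| / 11.1 = 1.0090
For power 0.75 need Φ(δ − z_{0.025}) = 0.75, so δ = z_{0.025} + z_{0.25} = 1.960 + 0.674 = 2.634.
(The Φ(−δ − z_{α/2}) term is vanishingly small for δ > 0 and is dropped in the standard sample-size formula.)
δ = d·√n ⇒ n = (δ/d)² = (2.634 / 1.0090)² = 6.82.
Rounding up, n = 7.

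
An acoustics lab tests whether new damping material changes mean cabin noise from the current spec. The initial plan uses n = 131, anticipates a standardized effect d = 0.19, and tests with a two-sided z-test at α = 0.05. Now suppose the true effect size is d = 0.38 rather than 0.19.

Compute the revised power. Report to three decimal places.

Power ≈ 0.992

With d = 0.38: δ = d·√n = 0.38 × √131 = 4.3493. Critical value z_{0.025} = 1.960.
Revised power = Φ(δ − 1.960) + Φ(−δ − 1.960) = Φ(2.389) + Φ(-6.309) = 0.9916 + 0.0000 = 0.9916.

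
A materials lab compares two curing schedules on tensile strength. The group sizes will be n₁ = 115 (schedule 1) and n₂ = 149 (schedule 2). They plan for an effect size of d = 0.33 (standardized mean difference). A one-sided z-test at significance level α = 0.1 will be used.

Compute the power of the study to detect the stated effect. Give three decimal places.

Noncentrality parameter: δ = d / √(1/n₁ + 1/n₂) = 0.33 / √(1/115 + 1/149) = 2.6586
One-sided α = 0.1 → critical value z_{0.1} = 1.282.
Power = Φ(δ − 1.282) = Φ(1.377) = 0.9158.

Power ≈ 0.916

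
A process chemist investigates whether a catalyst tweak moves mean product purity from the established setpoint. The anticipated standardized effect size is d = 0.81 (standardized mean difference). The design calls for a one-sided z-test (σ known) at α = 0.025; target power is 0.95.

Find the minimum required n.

For power 0.95 need Φ(δ − z_{0.025}) = 0.95, so δ = z_{0.025} + z_{0.05} = 1.960 + 1.645 = 3.605.
δ = d·√n ⇒ n = (δ/d)² = (3.605 / 0.81)² = 19.81.
Rounding up, n = 20.

n = 20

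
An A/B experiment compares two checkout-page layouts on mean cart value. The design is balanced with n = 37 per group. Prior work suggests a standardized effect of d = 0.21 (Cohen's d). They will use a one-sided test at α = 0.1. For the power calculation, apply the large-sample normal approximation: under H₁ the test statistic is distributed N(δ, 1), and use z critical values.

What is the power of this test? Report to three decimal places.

Power ≈ 0.353

Noncentrality parameter: δ = d·√(n/2) = 0.21 × √(37/2) = 0.9032
One-sided α = 0.1 → critical value z_{0.1} = 1.282.
Power = Φ(δ − 1.282) = Φ(-0.378) = 0.3526.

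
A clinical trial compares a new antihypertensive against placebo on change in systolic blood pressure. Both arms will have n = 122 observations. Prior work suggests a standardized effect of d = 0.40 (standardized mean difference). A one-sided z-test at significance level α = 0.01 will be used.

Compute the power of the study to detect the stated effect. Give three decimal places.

Noncentrality parameter: δ = d·√(n/2) = 0.40 × √(122/2) = 3.1241
One-sided α = 0.01 → critical value z_{0.01} = 2.326.
Power = Φ(δ − 2.326) = Φ(0.798) = 0.7875.

Power ≈ 0.787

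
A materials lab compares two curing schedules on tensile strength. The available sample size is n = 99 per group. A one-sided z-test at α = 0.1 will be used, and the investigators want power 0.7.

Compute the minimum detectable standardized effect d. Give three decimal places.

Need Φ(δ − 1.282) = 0.7, so δ = 1.282 + 0.524 = 1.806.
δ = d·√(n/2) ⇒ d = δ/√(n/2) = 1.806/√(99/2) = 0.2567.

d ≈ 0.257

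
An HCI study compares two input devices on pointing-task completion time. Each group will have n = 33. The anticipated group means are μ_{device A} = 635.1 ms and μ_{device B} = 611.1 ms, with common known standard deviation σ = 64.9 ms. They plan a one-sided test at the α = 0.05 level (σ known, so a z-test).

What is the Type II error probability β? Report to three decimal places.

β ≈ 0.557

Standardized effect: d = |μ_{device A} − μ_{device B}| / σ = |635.1 − 611.1| / 64.9 = 0.3698
Noncentrality parameter: λ = d·√(n/2) = 0.3698 × √(33/2) = 1.5021
Critical value for a one-sided test at α = 0.05: z_α = 1.645.
Power = Φ(λ − 1.645) = Φ(-0.143) = 0.4433.
Type II error: β = 1 − power = 1 − 0.4433 = 0.5567.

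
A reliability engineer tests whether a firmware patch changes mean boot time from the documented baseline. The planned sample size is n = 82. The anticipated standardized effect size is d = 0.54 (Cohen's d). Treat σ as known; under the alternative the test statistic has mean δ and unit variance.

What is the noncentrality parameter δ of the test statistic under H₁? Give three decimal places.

δ ≈ 4.890

δ = d·√n = 0.54 × √82 = 4.8899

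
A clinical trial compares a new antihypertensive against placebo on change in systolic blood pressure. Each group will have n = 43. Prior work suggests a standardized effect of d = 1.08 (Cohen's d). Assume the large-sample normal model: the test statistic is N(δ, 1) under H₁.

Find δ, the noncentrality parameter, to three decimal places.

δ = d·√(n/2) = 1.08 × √(43/2) = 5.0078

δ ≈ 5.008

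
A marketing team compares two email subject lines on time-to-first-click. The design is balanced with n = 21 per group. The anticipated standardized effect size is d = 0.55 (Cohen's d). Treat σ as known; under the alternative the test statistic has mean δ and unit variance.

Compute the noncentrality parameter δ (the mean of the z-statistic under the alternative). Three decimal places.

δ ≈ 1.782

δ = d·√(n/2) = 0.55 × √(21/2) = 1.7822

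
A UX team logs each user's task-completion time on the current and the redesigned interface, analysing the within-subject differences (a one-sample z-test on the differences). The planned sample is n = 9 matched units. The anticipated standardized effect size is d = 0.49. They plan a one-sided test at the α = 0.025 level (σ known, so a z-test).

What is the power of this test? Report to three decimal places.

Noncentrality parameter: δ = d·√n = 0.49 × √9 = 1.4700
Critical value for a one-sided test at α = 0.025: z_α = 1.960.
Power = P(Z > 1.960 − δ) = Φ(-0.490) = 0.3121.

Power ≈ 0.312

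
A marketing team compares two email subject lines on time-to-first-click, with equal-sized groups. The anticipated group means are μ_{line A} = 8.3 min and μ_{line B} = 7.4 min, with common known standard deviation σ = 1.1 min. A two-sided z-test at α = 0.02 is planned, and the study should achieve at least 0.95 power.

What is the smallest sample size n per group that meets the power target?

n = 48 per group

Standardized effect: d = |μ_{line A} − μ_{line B}| / σ = |8.3 − 7.4| / 1.1 = 0.8182
Set Φ(δ − 2.326) = 0.95; then δ − 2.326 = Φ⁻¹(0.95) = 1.645, giving δ = 3.971.
(The Φ(−δ − z_{α/2}) term is vanishingly small for δ > 0 and is dropped in the standard sample-size formula.)
δ = d·√(n/2) ⇒ n = 2(δ/d)² = 2 × (3.971 / 0.8182)² = 47.12.
Rounding up, n = 48 per group.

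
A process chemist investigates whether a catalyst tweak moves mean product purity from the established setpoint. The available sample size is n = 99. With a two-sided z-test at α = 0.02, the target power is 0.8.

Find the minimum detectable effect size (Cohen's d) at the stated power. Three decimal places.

Required noncentrality: δ = z_{0.01} + z_{0.20} = 2.326 + 0.842 = 3.168.
(The second rejection-region term Φ(−δ − z_{α/2}) is negligible and dropped.)
δ = d·√n ⇒ d = δ/√n = 3.168/√99 = 0.3184.

d ≈ 0.318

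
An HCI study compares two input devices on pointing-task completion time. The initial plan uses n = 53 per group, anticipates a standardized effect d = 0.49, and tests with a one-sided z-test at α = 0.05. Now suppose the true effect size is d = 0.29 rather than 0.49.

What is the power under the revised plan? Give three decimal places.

Power ≈ 0.440

With d = 0.29: δ = d·√(n/2) = 0.29 × √(53/2) = 1.4929. Critical value z_{0.05} = 1.645.
Revised power = P(Z > 1.645 − δ) = Φ(-0.152) = 0.4396.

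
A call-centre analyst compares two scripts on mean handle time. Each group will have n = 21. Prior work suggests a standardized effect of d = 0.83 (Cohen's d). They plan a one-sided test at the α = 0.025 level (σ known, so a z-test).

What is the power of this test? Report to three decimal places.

Power ≈ 0.767

Noncentrality parameter: δ = d·√(n/2) = 0.83 × √(21/2) = 2.6895
Critical value for a one-sided test at α = 0.025: z_α = 1.960.
Power = Φ(δ − 1.960) = Φ(0.730) = 0.7672.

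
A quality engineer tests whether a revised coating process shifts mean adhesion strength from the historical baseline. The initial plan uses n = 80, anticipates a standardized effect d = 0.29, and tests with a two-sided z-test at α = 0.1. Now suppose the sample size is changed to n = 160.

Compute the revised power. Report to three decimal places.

With n = 160: δ = d·√n = 0.29 × √160 = 3.6682. Critical value z_{0.05} = 1.645.
Revised power = Φ(δ − 1.645) + Φ(−δ − 1.645) = Φ(2.023) + Φ(-5.313) = 0.9785 + 0.0000 = 0.9785.

Power ≈ 0.978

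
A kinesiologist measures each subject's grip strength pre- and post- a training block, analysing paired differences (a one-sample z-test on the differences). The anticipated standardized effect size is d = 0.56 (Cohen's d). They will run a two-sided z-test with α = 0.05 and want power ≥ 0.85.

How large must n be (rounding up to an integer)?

n = 29

Set Φ(δ − 1.960) = 0.85; then δ − 1.960 = Φ⁻¹(0.85) = 1.036, giving δ = 2.996.
(Ignoring the negligible lower-tail rejection probability gives the usual closed-form inversion.)
δ = d·√n ⇒ n = (δ/d)² = (2.996 / 0.56)² = 28.63.
Round up to the next whole unit.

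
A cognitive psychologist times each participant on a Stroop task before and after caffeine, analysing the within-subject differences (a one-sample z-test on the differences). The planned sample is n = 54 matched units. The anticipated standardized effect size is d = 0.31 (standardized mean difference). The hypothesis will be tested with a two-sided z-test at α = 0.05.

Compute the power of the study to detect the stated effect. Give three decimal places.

Noncentrality parameter: δ = d·√n = 0.31 × √54 = 2.2780
Two-sided α = 0.05 → critical value z_{0.025} = 1.960.
Power = Φ(δ − 1.960) + Φ(−δ − 1.960) = Φ(0.318) + Φ(-4.238) = 0.6248 + 0.0000 = 0.6248.

Power ≈ 0.625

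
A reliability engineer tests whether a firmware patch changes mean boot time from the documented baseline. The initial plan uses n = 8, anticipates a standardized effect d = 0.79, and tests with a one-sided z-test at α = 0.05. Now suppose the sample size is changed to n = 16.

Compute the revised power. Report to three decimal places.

Power ≈ 0.935

With n = 16: δ = d·√n = 0.79 × √16 = 3.1600. Critical value z_{0.05} = 1.645.
Revised power = Φ(δ − 1.645) = Φ(1.515) = 0.9351.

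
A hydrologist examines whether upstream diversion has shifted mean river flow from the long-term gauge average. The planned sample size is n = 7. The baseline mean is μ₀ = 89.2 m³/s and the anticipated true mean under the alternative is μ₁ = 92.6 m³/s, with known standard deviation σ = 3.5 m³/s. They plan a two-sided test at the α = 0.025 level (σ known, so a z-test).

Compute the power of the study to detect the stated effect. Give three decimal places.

Power ≈ 0.629

Standardized effect: d = |μ₁ − μ₀| / σ = |92.6 − 89.2| / 3.5 = 0.9714
Noncentrality parameter: δ = d·√n = 0.9714 × √7 = 2.5702
Two-sided α = 0.025 → critical value z_{0.0125} = 2.241.
Power = Φ(δ − 2.241) + Φ(−δ − 2.241) = Φ(0.329) + Φ(-4.812) = 0.6288 + 0.0000 = 0.6288.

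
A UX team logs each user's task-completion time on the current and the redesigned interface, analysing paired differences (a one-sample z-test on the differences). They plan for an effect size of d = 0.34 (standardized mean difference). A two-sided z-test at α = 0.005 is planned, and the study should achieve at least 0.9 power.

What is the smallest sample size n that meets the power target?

Set Φ(δ − 2.807) = 0.9; then δ − 2.807 = Φ⁻¹(0.9) = 1.282, giving δ = 4.089.
(For δ > 0 the lower-tail rejection region contributes negligibly to power, so the one-term inversion is standard.)
δ = d·√n ⇒ n = (δ/d)² = (4.089 / 0.34)² = 144.61.
Round up to the next whole unit.

n = 145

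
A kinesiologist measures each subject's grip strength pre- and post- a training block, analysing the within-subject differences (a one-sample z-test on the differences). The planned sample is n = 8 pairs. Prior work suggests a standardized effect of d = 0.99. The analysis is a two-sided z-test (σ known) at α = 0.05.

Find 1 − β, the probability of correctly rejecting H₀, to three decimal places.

Noncentrality parameter: λ = d·√n = 0.99 × √8 = 2.8001
Two-sided α = 0.05 → critical value z_{0.025} = 1.960.
Power = Φ(λ − 1.960) + Φ(−λ − 1.960) = Φ(0.840) + Φ(-4.760) = 0.7996 + 0.0000 = 0.7996.

Power ≈ 0.800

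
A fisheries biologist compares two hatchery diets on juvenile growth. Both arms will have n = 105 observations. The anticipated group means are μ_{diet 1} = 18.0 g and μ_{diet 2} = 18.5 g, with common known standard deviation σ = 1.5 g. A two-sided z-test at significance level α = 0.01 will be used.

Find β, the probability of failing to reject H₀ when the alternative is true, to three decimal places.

Standardized effect: d = |μ_{diet 1} − μ_{diet 2}| / σ = |18.0 − 18.5| / 1.5 = 0.3333
Noncentrality parameter: δ = d·√(n/2) = 0.3333 × √(105/2) = 2.4152
Critical value for a two-sided test at α = 0.01: z_{α/2} = 2.576.
Power = Φ(δ − 2.576) + Φ(−δ − 2.576) = Φ(-0.161) + Φ(-4.991) = 0.4362 + 0.0000 = 0.4362.
Type II error: β = 1 − power = 1 − 0.4362 = 0.5638.

β ≈ 0.564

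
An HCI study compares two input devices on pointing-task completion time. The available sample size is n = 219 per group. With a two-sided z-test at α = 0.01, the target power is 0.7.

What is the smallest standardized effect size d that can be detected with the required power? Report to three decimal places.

d ≈ 0.296

Required noncentrality: δ = z_{0.005} + z_{0.30} = 2.576 + 0.524 = 3.100.
(The second rejection-region term Φ(−δ − z_{α/2}) is negligible and dropped.)
δ = d·√(n/2) ⇒ d = δ/√(n/2) = 3.100/√(219/2) = 0.2963.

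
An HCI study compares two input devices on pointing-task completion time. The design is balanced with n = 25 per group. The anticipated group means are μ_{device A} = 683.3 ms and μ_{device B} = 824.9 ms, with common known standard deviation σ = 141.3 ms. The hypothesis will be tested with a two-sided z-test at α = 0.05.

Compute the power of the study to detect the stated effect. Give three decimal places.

Standardized effect: d = |μ_{device A} − μ_{device B}| / σ = |683.3 − 824.9| / 141.3 = 1.0021
Noncentrality parameter: λ = d·√(n/2) = 1.0021 × √(25/2) = 3.5430
Two-sided α = 0.05 → critical value z_{0.025} = 1.960.
Power = Φ(λ − 1.960) + Φ(−λ − 1.960) = Φ(1.583) + Φ(-5.503) = 0.9433 + 0.0000 = 0.9433.

Power ≈ 0.943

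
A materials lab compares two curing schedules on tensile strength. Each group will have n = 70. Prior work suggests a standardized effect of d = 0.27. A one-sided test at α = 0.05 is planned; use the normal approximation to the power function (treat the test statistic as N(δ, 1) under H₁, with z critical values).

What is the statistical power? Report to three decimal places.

Power ≈ 0.481

Noncentrality parameter: δ = d·√(n/2) = 0.27 × √(70/2) = 1.5973
Critical value for a one-sided test at α = 0.05: z_α = 1.645.
Power = Φ(δ − 1.645) = Φ(-0.048) = 0.4811.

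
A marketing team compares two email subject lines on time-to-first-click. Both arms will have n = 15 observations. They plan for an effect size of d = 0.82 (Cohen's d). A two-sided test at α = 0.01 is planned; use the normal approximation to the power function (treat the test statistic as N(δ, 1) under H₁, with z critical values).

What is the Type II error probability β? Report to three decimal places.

β ≈ 0.629

Noncentrality parameter: λ = d·√(n/2) = 0.82 × √(15/2) = 2.2457
Critical value for a two-sided test at α = 0.01: z_{α/2} = 2.576.
Power = Φ(λ − 2.576) + Φ(−λ − 2.576) = Φ(-0.330) + Φ(-4.821) = 0.3706 + 0.0000 = 0.3706.
Type II error: β = 1 − power = 1 − 0.3706 = 0.6294.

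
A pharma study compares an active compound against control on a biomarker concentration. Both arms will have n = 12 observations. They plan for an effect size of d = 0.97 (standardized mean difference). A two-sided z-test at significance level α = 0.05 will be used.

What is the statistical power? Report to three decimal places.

Power ≈ 0.661

Noncentrality parameter: δ = d·√(n/2) = 0.97 × √(12/2) = 2.3760
Critical value for a two-sided test at α = 0.05: z_{α/2} = 1.960.
Power = Φ(δ − 1.960) + Φ(−δ − 1.960) = Φ(0.416) + Φ(-4.336) = 0.6613 + 0.0000 = 0.6613.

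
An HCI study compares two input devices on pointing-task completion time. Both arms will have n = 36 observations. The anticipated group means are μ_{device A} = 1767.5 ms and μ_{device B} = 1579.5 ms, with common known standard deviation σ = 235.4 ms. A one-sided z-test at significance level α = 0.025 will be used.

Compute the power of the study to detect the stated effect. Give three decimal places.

Standardized effect: d = |μ_{device A} − μ_{device B}| / σ = |1767.5 − 1579.5| / 235.4 = 0.7986
Noncentrality parameter: δ = d·√(n/2) = 0.7986 × √(36/2) = 3.3883
One-sided α = 0.025 → critical value z_{0.025} = 1.960.
Power = P(Z > 1.960 − δ) = Φ(1.428) = 0.9234.

Power ≈ 0.923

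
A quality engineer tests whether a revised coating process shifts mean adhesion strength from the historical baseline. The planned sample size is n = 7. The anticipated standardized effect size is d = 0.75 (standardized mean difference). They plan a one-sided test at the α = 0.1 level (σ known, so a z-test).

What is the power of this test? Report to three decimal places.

Power ≈ 0.759

Noncentrality parameter: δ = d·√n = 0.75 × √7 = 1.9843
Critical value for a one-sided test at α = 0.1: z_α = 1.282.
Power = P(Z > 1.282 − δ) = Φ(0.703) = 0.7589.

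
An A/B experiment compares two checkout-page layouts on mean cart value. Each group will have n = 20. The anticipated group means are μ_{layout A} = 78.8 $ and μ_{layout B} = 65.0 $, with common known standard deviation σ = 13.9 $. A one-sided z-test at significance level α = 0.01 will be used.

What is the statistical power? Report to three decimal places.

Power ≈ 0.792

Standardized effect: d = |μ_{layout A} − μ_{layout B}| / σ = |78.8 − 65.0| / 13.9 = 0.9928
Noncentrality parameter: δ = d·√(n/2) = 0.9928 × √(20/2) = 3.1395
Critical value for a one-sided test at α = 0.01: z_α = 2.326.
Power = Φ(δ − 2.326) = Φ(0.813) = 0.7919.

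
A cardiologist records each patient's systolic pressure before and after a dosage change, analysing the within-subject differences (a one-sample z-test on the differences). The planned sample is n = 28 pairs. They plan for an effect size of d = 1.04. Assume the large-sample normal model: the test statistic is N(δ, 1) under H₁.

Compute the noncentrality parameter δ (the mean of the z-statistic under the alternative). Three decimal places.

δ ≈ 5.503

The noncentrality parameter scales effect size by the design's sample-size factor: δ = d·√n = 1.04 × √28 = 5.5032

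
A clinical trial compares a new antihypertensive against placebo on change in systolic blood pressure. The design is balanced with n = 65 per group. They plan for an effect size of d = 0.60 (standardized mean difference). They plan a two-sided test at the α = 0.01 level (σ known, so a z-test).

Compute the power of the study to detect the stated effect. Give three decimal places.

Noncentrality parameter: δ = d·√(n/2) = 0.60 × √(65/2) = 3.4205
Critical value for a two-sided test at α = 0.01: z_{α/2} = 2.576.
Power = Φ(δ − 2.576) + Φ(−δ − 2.576) = Φ(0.845) + Φ(-5.996) = 0.8009 + 0.0000 = 0.8009.

Power ≈ 0.801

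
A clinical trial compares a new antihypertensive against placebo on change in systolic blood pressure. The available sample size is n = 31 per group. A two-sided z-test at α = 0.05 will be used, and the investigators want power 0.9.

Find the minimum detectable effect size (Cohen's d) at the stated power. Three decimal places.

Required noncentrality: δ = z_{0.025} + z_{0.10} = 1.960 + 1.282 = 3.242.
(The second rejection-region term Φ(−δ − z_{α/2}) is negligible and dropped.)
δ = d·√(n/2) ⇒ d = δ/√(n/2) = 3.242/√(31/2) = 0.8233.

d ≈ 0.823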